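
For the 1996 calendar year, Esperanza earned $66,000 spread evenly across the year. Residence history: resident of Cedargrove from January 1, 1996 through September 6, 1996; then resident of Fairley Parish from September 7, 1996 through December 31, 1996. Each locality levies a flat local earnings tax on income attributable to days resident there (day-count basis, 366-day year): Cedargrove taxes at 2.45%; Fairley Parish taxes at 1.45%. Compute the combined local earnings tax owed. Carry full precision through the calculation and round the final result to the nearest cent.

Cedargrove, January 1 – September 6, 1996: 250 days → $66,000 × 2.45% × 250/366 = $1,104.5082
Fairley Parish, September 7 – December 31, 1996: 116 days → $66,000 × 1.45% × 116/366 = $303.3115
Total = $1,407.8197

$1,407.82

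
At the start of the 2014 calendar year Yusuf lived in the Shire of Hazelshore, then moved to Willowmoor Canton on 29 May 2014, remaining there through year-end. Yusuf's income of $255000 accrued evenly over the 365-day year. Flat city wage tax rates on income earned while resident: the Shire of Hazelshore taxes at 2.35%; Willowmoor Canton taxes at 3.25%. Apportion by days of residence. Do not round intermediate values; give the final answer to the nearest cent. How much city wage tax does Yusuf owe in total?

$7356.92

The Shire of Hazelshore, 1 January – 28 May 2014: 148 days → $255000 × 2.35% × 148/365 = $2429.8356
Willowmoor Canton, 29 May – 31 December 2014: 217 days → $255000 × 3.25% × 217/365 = $4927.0890
Total = $7356.9247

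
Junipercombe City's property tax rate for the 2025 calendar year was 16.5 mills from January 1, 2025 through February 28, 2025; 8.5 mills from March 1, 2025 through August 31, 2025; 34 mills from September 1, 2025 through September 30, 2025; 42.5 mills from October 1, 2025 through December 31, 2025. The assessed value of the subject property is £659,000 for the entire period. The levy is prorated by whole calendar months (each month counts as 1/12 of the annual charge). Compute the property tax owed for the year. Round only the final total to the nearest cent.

January 1 – February 28, 2025: 2 months at 16.5 mills → £659,000 × 1.65% × 2/12 = £1,812.2500
March 1 – August 31, 2025: 6 months at 8.5 mills → £659,000 × 0.85% × 6/12 = £2,800.7500
September 1 – September 30, 2025: 1 month at 34 mills → £659,000 × 3.4% × 1/12 = £1,867.1667
October 1 – December 31, 2025: 3 months at 42.5 mills → £659,000 × 4.25% × 3/12 = £7,001.8750
Total = £13,482.0417

£13,482.04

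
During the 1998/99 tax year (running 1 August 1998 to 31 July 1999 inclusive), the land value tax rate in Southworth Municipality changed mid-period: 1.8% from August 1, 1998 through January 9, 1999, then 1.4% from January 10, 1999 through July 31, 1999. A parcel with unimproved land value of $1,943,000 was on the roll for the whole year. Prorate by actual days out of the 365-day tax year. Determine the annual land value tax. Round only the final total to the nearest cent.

$30,651.49

August 1, 1998 – January 9, 1999: 162 days at 1.8% → $1,943,000 × 1.8% × 162/365 = $15,522.7068
January 10 – July 31, 1999: 203 days at 1.4% → $1,943,000 × 1.4% × 203/365 = $15,128.7836
Total = $30,651.4904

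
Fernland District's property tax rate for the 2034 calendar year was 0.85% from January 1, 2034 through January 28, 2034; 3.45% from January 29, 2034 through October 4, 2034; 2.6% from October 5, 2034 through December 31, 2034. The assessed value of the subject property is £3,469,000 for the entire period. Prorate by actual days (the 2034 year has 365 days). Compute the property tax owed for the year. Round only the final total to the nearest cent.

£105,652.43

January 1 – January 28, 2034: 28 days at 0.85% → £3,469,000 × 0.85% × 28/365 = £2,261.9781
January 29 – October 4, 2034: 249 days at 3.45% → £3,469,000 × 3.45% × 249/365 = £81,645.0534
October 5 – December 31, 2034: 88 days at 2.6% → £3,469,000 × 2.6% × 88/365 = £21,745.4027
Total = £105,652.4342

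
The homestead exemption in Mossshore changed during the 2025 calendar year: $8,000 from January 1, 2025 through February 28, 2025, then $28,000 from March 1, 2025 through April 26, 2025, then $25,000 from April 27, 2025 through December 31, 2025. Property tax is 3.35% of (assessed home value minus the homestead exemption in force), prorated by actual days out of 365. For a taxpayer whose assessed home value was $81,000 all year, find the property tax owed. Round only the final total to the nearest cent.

January 1 – February 28, 2025: 59 days, exemption $8,000 → ($81,000 − $8,000) × 3.35% × 59/365 = $395.3000
March 1 – April 26, 2025: 57 days, exemption $28,000 → ($81,000 − $28,000) × 3.35% × 57/365 = $277.2699
April 27 – December 31, 2025: 249 days, exemption $25,000 → ($81,000 − $25,000) × 3.35% × 249/365 = $1,279.7918
Total = $1,952.3616

$1,952.36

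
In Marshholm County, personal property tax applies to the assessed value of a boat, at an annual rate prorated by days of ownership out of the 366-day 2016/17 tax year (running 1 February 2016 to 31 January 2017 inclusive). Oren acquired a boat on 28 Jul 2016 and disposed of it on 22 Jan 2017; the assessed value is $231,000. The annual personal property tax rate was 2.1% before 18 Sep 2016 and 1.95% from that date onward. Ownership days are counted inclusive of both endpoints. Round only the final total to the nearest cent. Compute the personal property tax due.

$2,252.25

28 Jul – 17 Sep 2016: 52 days at 2.1% → $231,000 × 2.1% × 52/366 = $689.2131
18 Sep 2016 – 22 Jan 2017: 127 days at 1.95% → $231,000 × 1.95% × 127/366 = $1,563.0369
Total = $2,252.2500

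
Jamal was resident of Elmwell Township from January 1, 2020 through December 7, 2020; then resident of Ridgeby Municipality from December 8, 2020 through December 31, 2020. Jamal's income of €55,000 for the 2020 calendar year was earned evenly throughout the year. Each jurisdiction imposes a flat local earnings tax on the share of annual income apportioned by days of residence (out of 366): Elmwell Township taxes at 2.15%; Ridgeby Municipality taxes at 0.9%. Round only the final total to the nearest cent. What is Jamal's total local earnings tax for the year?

Elmwell Township, January 1 – December 7, 2020: 342 days → €55,000 × 2.15% × 342/366 = €1,104.9590
Ridgeby Municipality, December 8 – December 31, 2020: 24 days → €55,000 × 0.9% × 24/366 = €32.4590
Total = €1,137.4180

€1,137.42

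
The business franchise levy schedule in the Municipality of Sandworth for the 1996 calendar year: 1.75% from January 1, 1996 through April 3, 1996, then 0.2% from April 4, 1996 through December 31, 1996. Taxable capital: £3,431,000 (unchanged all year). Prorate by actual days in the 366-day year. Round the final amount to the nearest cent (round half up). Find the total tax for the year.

January 1 – April 3, 1996: 94 days at 1.75% → £3,431,000 × 1.75% × 94/366 = £15,420.7514
April 4 – December 31, 1996: 272 days at 0.2% → £3,431,000 × 0.2% × 272/366 = £5,099.6284
Total = £20,520.3798

£20,520.38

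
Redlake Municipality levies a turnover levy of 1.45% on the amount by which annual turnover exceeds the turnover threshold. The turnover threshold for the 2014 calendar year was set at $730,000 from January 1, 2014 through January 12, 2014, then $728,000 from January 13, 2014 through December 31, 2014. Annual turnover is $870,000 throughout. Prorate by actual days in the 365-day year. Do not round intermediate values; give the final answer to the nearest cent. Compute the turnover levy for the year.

January 1 – January 12, 2014: 12 days, exemption $730,000 → ($870,000 − $730,000) × 1.45% × 12/365 = $66.7397
January 13 – December 31, 2014: 353 days, exemption $728,000 → ($870,000 − $728,000) × 1.45% × 353/365 = $1,991.3068
Total = $2,058.0466

$2,058.05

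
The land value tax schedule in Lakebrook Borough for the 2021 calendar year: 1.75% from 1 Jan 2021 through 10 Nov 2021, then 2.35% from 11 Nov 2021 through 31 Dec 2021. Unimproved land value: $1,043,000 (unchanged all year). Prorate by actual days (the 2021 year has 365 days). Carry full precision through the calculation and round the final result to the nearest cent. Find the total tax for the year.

$19,126.91

1 Jan – 10 Nov 2021: 314 days at 1.75% → $1,043,000 × 1.75% × 314/365 = $15,702.1507
11 Nov – 31 Dec 2021: 51 days at 2.35% → $1,043,000 × 2.35% × 51/365 = $3,424.7548
Total = $19,126.9055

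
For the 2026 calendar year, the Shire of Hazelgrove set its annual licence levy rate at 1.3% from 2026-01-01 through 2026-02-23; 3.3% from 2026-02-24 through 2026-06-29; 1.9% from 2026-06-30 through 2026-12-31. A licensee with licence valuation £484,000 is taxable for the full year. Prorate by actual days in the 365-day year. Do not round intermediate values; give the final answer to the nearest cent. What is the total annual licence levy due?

£11,105.48

2026-01-01 to 2026-02-23: 54 days at 1.3% → £484,000 × 1.3% × 54/365 = £930.8712
2026-02-24 to 2026-06-29: 126 days at 3.3% → £484,000 × 3.3% × 126/365 = £5,513.6219
2026-06-30 to 2026-12-31: 185 days at 1.9% → £484,000 × 1.9% × 185/365 = £4,660.9863
Total = £11,105.4795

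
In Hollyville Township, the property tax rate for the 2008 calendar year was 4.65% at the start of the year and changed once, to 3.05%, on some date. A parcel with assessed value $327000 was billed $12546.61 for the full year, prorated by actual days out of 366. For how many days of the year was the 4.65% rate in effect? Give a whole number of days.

Let d = days at the first rate; then 366 − d days at the second rate.
$327000 × [4.65%·d + 3.05%·(366−d)] / 366 = $12546.61
Solving gives d = 180, so the new rate took effect on 29 June 2008.

180 days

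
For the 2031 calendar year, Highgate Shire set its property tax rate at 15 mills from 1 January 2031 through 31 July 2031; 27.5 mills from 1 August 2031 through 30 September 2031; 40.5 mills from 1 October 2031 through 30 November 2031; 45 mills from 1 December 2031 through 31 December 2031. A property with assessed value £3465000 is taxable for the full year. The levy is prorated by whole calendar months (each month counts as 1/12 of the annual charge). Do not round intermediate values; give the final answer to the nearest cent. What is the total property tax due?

£82582.50

1 January – 31 July 2031: 7 months at 15 mills → £3465000 × 1.5% × 7/12 = £30318.7500
1 August – 30 September 2031: 2 months at 27.5 mills → £3465000 × 2.75% × 2/12 = £15881.2500
1 October – 30 November 2031: 2 months at 40.5 mills → £3465000 × 4.05% × 2/12 = £23388.7500
1 December – 31 December 2031: 1 month at 45 mills → £3465000 × 4.5% × 1/12 = £12993.7500
Total = £82582.5000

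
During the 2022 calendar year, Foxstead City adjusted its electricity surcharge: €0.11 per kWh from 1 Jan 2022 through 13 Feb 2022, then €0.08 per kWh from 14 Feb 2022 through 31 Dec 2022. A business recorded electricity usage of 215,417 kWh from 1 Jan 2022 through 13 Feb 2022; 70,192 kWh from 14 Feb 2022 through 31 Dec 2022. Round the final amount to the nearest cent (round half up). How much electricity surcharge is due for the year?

1 Jan – 13 Feb 2022: 215,417 kWh at €0.11/kWh → €23695.87
14 Feb – 31 Dec 2022: 70,192 kWh at €0.08/kWh → €5615.36

€29311.23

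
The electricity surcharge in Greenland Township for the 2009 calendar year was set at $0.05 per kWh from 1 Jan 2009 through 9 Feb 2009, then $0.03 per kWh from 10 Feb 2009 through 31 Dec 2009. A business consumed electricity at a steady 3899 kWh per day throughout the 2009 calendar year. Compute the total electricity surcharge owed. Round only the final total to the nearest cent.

1 Jan – 9 Feb 2009: 40 days × 3899 kWh/day = 155,960 kWh at $0.05/kWh → $7,798.00
10 Feb – 31 Dec 2009: 325 days × 3899 kWh/day = 1,267,175 kWh at $0.03/kWh → $38,015.25

$45,813.25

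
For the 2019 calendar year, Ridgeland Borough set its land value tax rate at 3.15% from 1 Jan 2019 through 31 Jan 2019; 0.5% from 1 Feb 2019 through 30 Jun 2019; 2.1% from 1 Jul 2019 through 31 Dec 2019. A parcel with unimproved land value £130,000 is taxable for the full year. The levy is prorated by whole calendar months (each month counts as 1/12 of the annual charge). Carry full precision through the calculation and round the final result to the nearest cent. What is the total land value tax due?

1 Jan – 31 Jan 2019: 1 month at 3.15% → £130,000 × 3.15% × 1/12 = £341.2500
1 Feb – 30 Jun 2019: 5 months at 0.5% → £130,000 × 0.5% × 5/12 = £270.8333
1 Jul – 31 Dec 2019: 6 months at 2.1% → £130,000 × 2.1% × 6/12 = £1,365.0000
Total = £1,977.0833

£1,977.08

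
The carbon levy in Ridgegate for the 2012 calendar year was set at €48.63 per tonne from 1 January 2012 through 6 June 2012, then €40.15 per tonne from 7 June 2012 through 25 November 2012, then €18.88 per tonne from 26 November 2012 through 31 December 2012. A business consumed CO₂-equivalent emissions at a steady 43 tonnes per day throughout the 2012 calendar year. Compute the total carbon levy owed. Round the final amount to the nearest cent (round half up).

€656,567.86

1 January – 6 June 2012: 158 days × 43 tonnes/day = 6,794 tonnes at €48.63/tonne → €330,392.22
7 June – 25 November 2012: 172 days × 43 tonnes/day = 7,396 tonnes at €40.15/tonne → €296,949.40
26 November – 31 December 2012: 36 days × 43 tonnes/day = 1,548 tonnes at €18.88/tonne → €29,226.24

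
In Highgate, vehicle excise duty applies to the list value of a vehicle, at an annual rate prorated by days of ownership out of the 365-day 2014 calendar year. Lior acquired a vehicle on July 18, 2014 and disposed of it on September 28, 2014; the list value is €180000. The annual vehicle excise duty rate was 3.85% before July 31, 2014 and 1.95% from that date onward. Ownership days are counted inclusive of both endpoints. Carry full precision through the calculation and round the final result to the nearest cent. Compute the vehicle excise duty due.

€823.81

July 18 – July 30, 2014: 13 days at 3.85% → €180000 × 3.85% × 13/365 = €246.8219
July 31 – September 28, 2014: 60 days at 1.95% → €180000 × 1.95% × 60/365 = €576.9863
Total = €823.8082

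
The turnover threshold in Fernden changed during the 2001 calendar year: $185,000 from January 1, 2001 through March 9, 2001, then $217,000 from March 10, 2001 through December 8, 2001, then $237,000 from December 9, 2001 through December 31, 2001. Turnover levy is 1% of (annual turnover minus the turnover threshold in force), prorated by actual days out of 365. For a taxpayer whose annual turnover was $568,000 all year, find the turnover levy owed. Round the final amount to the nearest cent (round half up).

January 1 – March 9, 2001: 68 days, exemption $185,000 → ($568,000 − $185,000) × 1% × 68/365 = $713.5342
March 10 – December 8, 2001: 274 days, exemption $217,000 → ($568,000 − $217,000) × 1% × 274/365 = $2,634.9041
December 9 – December 31, 2001: 23 days, exemption $237,000 → ($568,000 − $237,000) × 1% × 23/365 = $208.5753
Total = $3,557.0137

$3,557.01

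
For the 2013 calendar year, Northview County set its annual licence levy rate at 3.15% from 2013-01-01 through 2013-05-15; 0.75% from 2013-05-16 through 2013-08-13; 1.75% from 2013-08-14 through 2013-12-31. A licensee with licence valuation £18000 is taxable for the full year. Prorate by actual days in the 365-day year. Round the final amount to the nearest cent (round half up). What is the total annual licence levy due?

2013-01-01 to 2013-05-15: 135 days at 3.15% → £18000 × 3.15% × 135/365 = £209.7123
2013-05-16 to 2013-08-13: 90 days at 0.75% → £18000 × 0.75% × 90/365 = £33.2877
2013-08-14 to 2013-12-31: 140 days at 1.75% → £18000 × 1.75% × 140/365 = £120.8219
Total = £363.8219

£363.82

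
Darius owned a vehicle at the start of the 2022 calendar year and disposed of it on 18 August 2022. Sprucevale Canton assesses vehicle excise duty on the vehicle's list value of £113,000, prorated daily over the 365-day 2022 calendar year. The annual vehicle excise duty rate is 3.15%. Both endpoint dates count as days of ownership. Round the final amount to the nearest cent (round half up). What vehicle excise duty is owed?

Days held (1 January – 18 August 2022): 230 out of 365
Tax = £113,000 × 3.15% × 230/365 = £2,242.9726

£2,242.97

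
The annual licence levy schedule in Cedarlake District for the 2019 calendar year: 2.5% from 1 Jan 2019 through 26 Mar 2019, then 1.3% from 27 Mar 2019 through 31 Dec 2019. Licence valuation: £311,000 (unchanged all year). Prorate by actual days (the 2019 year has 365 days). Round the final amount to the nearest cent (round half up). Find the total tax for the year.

£4,912.10

1 Jan – 26 Mar 2019: 85 days at 2.5% → £311,000 × 2.5% × 85/365 = £1,810.6164
27 Mar – 31 Dec 2019: 280 days at 1.3% → £311,000 × 1.3% × 280/365 = £3,101.4795
Total = £4,912.0959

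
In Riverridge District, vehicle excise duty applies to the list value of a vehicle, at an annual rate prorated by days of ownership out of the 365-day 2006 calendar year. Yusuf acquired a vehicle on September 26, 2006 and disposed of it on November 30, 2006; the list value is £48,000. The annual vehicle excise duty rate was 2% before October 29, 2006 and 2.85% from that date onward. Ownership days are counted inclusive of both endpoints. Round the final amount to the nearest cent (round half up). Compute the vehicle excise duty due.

September 26 – October 28, 2006: 33 days at 2% → £48,000 × 2% × 33/365 = £86.7945
October 29 – November 30, 2006: 33 days at 2.85% → £48,000 × 2.85% × 33/365 = £123.6822
Total = £210.4767

£210.48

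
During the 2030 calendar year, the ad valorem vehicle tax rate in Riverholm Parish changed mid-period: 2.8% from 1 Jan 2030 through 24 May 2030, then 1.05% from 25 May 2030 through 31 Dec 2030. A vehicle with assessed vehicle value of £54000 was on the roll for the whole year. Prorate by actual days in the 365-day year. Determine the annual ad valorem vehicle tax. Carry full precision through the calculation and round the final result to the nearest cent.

1 Jan – 24 May 2030: 144 days at 2.8% → £54000 × 2.8% × 144/365 = £596.5151
25 May – 31 Dec 2030: 221 days at 1.05% → £54000 × 1.05% × 221/365 = £343.3068
Total = £939.8219

£939.82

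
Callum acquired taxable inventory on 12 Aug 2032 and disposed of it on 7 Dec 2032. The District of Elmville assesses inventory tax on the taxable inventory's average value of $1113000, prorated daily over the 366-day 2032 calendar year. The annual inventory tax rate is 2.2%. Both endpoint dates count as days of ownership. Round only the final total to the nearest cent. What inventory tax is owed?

$7894.39

Days held (12 Aug – 7 Dec 2032): 118 out of 366
Tax = $1113000 × 2.2% × 118/366 = $7894.3934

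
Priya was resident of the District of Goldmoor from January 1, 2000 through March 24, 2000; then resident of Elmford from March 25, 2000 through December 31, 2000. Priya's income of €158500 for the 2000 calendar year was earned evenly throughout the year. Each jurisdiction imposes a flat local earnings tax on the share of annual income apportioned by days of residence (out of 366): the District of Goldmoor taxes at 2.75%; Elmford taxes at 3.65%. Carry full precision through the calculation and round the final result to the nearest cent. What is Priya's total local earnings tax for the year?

€5457.86

The District of Goldmoor, January 1 – March 24, 2000: 84 days → €158500 × 2.75% × 84/366 = €1000.3689
Elmford, March 25 – December 31, 2000: 282 days → €158500 × 3.65% × 282/366 = €4457.4877
Total = €5457.8566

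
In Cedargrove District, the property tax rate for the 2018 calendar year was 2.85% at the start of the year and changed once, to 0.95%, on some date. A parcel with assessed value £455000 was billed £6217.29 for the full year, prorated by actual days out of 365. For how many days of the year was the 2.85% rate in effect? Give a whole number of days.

80 days

Let d = days at the first rate; then 365 − d days at the second rate.
£455000 × [2.85%·d + 0.95%·(365−d)] / 365 = £6217.29
Solving gives d = 80, so the new rate took effect on March 22, 2018.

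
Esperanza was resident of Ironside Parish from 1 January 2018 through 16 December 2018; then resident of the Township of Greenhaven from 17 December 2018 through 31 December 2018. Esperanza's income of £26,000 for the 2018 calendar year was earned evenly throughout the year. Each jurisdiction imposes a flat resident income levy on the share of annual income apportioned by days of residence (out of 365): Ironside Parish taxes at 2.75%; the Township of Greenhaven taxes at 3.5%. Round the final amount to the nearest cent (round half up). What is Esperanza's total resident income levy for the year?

Ironside Parish, 1 January – 16 December 2018: 350 days → £26,000 × 2.75% × 350/365 = £685.6164
The Township of Greenhaven, 17 December – 31 December 2018: 15 days → £26,000 × 3.5% × 15/365 = £37.3973
Total = £723.0137

£723.01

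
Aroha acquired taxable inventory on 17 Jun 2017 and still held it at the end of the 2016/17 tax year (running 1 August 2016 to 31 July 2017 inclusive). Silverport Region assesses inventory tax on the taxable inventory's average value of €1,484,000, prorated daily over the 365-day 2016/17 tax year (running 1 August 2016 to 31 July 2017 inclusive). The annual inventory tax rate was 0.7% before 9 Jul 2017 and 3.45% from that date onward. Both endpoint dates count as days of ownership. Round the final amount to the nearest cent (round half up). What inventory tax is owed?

17 Jun – 8 Jul 2017: 22 days at 0.7% → €1,484,000 × 0.7% × 22/365 = €626.1260
9 Jul – 31 Jul 2017: 23 days at 3.45% → €1,484,000 × 3.45% × 23/365 = €3,226.1753
Total = €3,852.3014

€3,852.30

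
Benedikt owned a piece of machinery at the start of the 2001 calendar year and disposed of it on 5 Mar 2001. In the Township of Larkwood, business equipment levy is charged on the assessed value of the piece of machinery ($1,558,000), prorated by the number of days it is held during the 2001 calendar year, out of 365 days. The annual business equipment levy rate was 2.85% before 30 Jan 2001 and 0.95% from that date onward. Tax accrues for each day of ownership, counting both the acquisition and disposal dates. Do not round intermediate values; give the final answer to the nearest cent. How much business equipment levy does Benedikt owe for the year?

1 Jan – 29 Jan 2001: 29 days at 2.85% → $1,558,000 × 2.85% × 29/365 = $3,527.9096
30 Jan – 5 Mar 2001: 35 days at 0.95% → $1,558,000 × 0.95% × 35/365 = $1,419.2740
Total = $4,947.1836

$4,947.18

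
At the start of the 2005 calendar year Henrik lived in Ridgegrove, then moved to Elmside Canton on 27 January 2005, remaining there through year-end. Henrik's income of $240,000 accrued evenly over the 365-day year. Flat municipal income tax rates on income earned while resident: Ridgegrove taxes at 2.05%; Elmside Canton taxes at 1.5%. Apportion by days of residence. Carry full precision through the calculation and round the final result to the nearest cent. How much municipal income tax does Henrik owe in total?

$3,694.03

Ridgegrove, 1 January – 26 January 2005: 26 days → $240,000 × 2.05% × 26/365 = $350.4658
Elmside Canton, 27 January – 31 December 2005: 339 days → $240,000 × 1.5% × 339/365 = $3,343.5616
Total = $3,694.0274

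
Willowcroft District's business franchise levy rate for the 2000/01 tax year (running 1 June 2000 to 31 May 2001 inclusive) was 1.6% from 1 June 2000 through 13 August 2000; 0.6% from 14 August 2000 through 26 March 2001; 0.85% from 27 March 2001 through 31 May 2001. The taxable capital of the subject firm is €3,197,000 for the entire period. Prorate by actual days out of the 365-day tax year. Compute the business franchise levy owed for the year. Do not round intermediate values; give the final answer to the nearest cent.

€27,108.81

1 June – 13 August 2000: 74 days at 1.6% → €3,197,000 × 1.6% × 74/365 = €10,370.5425
14 August 2000 – 26 March 2001: 225 days at 0.6% → €3,197,000 × 0.6% × 225/365 = €11,824.5205
27 March – 31 May 2001: 66 days at 0.85% → €3,197,000 × 0.85% × 66/365 = €4,913.7452
Total = €27,108.8082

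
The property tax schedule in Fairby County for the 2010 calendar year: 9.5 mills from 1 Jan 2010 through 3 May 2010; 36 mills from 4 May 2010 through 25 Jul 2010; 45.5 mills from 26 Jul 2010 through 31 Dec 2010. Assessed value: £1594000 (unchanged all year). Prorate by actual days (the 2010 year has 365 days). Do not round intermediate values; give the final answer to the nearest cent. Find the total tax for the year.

£49745.90

1 Jan – 3 May 2010: 123 days at 9.5 mills → £1594000 × 0.95% × 123/365 = £5102.9836
4 May – 25 Jul 2010: 83 days at 36 mills → £1594000 × 3.6% × 83/365 = £13048.9644
26 Jul – 31 Dec 2010: 159 days at 45.5 mills → £1594000 × 4.55% × 159/365 = £31593.9534
Total = £49745.9014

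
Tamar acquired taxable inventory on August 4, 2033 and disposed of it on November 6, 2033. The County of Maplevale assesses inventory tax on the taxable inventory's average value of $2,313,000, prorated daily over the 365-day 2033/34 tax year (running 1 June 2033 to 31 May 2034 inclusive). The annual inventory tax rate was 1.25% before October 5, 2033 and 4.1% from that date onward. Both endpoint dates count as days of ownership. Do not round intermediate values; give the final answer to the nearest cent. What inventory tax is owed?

August 4 – October 4, 2033: 62 days at 1.25% → $2,313,000 × 1.25% × 62/365 = $4,911.1644
October 5 – November 6, 2033: 33 days at 4.1% → $2,313,000 × 4.1% × 33/365 = $8,573.9425
Total = $13,485.1068

$13,485.11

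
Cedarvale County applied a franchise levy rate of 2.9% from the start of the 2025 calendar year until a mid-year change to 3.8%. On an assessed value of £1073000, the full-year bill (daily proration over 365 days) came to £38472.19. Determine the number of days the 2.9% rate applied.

Let d = days at the first rate; then 365 − d days at the second rate.
£1073000 × [2.9%·d + 3.8%·(365−d)] / 365 = £38472.19
Solving gives d = 87, so the new rate took effect on 29 Mar 2025.

87 days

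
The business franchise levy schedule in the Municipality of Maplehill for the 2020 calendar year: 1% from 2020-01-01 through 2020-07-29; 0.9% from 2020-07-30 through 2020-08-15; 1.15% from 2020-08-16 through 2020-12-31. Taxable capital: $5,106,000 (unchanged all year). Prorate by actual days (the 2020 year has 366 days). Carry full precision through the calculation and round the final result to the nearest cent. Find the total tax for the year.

2020-01-01 to 2020-07-29: 211 days at 1% → $5,106,000 × 1% × 211/366 = $29,436.2295
2020-07-30 to 2020-08-15: 17 days at 0.9% → $5,106,000 × 0.9% × 17/366 = $2,134.4754
2020-08-16 to 2020-12-31: 138 days at 1.15% → $5,106,000 × 1.15% × 138/366 = $22,139.9508
Total = $53,710.6557

$53,710.66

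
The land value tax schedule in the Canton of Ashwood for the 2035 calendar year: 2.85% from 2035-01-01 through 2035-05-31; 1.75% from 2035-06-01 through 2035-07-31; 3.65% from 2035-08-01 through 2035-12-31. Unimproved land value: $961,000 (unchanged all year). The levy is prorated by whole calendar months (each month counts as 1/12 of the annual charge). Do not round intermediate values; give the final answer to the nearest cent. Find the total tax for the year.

$28,830.00

2035-01-01 to 2035-05-31: 5 months at 2.85% → $961,000 × 2.85% × 5/12 = $11,411.8750
2035-06-01 to 2035-07-31: 2 months at 1.75% → $961,000 × 1.75% × 2/12 = $2,802.9167
2035-08-01 to 2035-12-31: 5 months at 3.65% → $961,000 × 3.65% × 5/12 = $14,615.2083
Total = $28,830.0000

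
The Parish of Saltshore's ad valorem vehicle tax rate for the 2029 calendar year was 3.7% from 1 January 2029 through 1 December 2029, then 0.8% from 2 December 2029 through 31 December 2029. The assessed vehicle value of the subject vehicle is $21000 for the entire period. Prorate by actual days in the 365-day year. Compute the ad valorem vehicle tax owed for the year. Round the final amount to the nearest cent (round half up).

1 January – 1 December 2029: 335 days at 3.7% → $21000 × 3.7% × 335/365 = $713.1370
2 December – 31 December 2029: 30 days at 0.8% → $21000 × 0.8% × 30/365 = $13.8082
Total = $726.9452

$726.95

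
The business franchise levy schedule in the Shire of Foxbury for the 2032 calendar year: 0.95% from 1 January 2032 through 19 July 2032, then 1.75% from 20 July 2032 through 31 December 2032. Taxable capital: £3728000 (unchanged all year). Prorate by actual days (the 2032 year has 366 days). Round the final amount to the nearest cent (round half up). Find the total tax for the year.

1 January – 19 July 2032: 201 days at 0.95% → £3728000 × 0.95% × 201/366 = £19449.7705
20 July – 31 December 2032: 165 days at 1.75% → £3728000 × 1.75% × 165/366 = £29411.4754
Total = £48861.2459

£48861.25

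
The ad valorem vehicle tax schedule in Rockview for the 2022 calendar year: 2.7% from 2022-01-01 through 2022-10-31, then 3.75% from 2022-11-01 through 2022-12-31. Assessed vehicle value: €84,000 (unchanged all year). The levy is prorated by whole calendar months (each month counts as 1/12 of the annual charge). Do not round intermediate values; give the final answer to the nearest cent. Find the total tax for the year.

€2,415.00

2022-01-01 to 2022-10-31: 10 months at 2.7% → €84,000 × 2.7% × 10/12 = €1,890.0000
2022-11-01 to 2022-12-31: 2 months at 3.75% → €84,000 × 3.75% × 2/12 = €525.0000
Total = €2,415.0000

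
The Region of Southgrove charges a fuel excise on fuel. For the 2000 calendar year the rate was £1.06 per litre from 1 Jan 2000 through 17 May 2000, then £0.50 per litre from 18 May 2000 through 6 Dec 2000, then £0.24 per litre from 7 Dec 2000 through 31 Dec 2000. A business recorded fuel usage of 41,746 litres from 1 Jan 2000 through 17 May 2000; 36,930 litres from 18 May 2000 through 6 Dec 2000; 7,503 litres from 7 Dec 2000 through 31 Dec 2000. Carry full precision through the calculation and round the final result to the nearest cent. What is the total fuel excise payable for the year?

£64,516.48

1 Jan – 17 May 2000: 41,746 litres at £1.06/litre → £44,250.76
18 May – 6 Dec 2000: 36,930 litres at £0.50/litre → £18,465.00
7 Dec – 31 Dec 2000: 7,503 litres at £0.24/litre → £1,800.72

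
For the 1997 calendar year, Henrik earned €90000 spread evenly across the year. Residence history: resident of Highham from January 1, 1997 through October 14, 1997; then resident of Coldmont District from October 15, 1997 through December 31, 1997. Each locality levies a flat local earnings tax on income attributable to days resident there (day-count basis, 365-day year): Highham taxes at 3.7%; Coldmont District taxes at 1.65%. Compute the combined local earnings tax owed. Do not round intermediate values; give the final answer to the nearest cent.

Highham, January 1 – October 14, 1997: 287 days → €90000 × 3.7% × 287/365 = €2618.3836
Coldmont District, October 15 – December 31, 1997: 78 days → €90000 × 1.65% × 78/365 = €317.3425
Total = €2935.7260

€2935.73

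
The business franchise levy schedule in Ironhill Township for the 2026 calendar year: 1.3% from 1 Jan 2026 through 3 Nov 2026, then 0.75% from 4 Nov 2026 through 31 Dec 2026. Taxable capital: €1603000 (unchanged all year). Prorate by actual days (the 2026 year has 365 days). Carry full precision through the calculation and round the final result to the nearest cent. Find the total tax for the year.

1 Jan – 3 Nov 2026: 307 days at 1.3% → €1603000 × 1.3% × 307/365 = €17527.5973
4 Nov – 31 Dec 2026: 58 days at 0.75% → €1603000 × 0.75% × 58/365 = €1910.4247
Total = €19438.0219

€19438.02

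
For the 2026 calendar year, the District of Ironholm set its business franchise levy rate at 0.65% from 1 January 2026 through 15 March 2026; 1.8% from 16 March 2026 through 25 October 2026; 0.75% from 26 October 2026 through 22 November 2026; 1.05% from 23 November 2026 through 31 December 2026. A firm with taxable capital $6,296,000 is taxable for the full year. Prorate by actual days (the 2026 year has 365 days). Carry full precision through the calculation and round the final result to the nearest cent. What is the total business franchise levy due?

$88,532.11

1 January – 15 March 2026: 74 days at 0.65% → $6,296,000 × 0.65% × 74/365 = $8,296.9205
16 March – 25 October 2026: 224 days at 1.8% → $6,296,000 × 1.8% × 224/365 = $69,549.2384
26 October – 22 November 2026: 28 days at 0.75% → $6,296,000 × 0.75% × 28/365 = $3,622.3562
23 November – 31 December 2026: 39 days at 1.05% → $6,296,000 × 1.05% × 39/365 = $7,063.5945
Total = $88,532.1096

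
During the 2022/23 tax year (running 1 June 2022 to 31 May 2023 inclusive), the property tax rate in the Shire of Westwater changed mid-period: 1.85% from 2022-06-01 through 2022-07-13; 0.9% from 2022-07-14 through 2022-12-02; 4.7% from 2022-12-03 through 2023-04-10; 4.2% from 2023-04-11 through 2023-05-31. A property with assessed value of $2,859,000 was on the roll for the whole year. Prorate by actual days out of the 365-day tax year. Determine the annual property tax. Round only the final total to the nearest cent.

$80,510.22

2022-06-01 to 2022-07-13: 43 days at 1.85% → $2,859,000 × 1.85% × 43/365 = $6,231.0534
2022-07-14 to 2022-12-02: 142 days at 0.9% → $2,859,000 × 0.9% × 142/365 = $10,010.4164
2022-12-03 to 2023-04-10: 129 days at 4.7% → $2,859,000 × 4.7% × 129/365 = $47,490.7315
2023-04-11 to 2023-05-31: 51 days at 4.2% → $2,859,000 × 4.2% × 51/365 = $16,778.0219
Total = $80,510.2233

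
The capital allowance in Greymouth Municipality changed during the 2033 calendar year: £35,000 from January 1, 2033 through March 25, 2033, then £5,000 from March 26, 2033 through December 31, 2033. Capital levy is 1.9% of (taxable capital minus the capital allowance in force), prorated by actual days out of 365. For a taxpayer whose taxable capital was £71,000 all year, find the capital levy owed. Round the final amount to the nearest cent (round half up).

January 1 – March 25, 2033: 84 days, exemption £35,000 → (£71,000 − £35,000) × 1.9% × 84/365 = £157.4137
March 26 – December 31, 2033: 281 days, exemption £5,000 → (£71,000 − £5,000) × 1.9% × 281/365 = £965.4082
Total = £1,122.8219

£1,122.82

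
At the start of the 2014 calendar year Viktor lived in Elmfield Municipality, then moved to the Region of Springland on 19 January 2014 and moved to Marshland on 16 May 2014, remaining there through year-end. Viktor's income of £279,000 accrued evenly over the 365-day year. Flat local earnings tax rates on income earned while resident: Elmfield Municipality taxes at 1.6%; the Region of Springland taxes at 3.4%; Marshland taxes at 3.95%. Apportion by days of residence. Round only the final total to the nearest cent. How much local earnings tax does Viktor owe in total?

£10,205.28

Elmfield Municipality, 1 January – 18 January 2014: 18 days → £279,000 × 1.6% × 18/365 = £220.1425
The Region of Springland, 19 January – 15 May 2014: 117 days → £279,000 × 3.4% × 117/365 = £3,040.7178
Marshland, 16 May – 31 December 2014: 230 days → £279,000 × 3.95% × 230/365 = £6,944.4247
Total = £10,205.2849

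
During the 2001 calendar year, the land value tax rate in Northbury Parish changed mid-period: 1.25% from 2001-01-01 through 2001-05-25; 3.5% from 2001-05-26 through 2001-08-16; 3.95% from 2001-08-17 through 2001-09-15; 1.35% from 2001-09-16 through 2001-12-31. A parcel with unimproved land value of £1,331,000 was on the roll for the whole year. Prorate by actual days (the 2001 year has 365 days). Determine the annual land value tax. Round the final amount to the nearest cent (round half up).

2001-01-01 to 2001-05-25: 145 days at 1.25% → £1,331,000 × 1.25% × 145/365 = £6,609.4178
2001-05-26 to 2001-08-16: 83 days at 3.5% → £1,331,000 × 3.5% × 83/365 = £10,593.3014
2001-08-17 to 2001-09-15: 30 days at 3.95% → £1,331,000 × 3.95% × 30/365 = £4,321.1918
2001-09-16 to 2001-12-31: 107 days at 1.35% → £1,331,000 × 1.35% × 107/365 = £5,267.4781
Total = £26,791.3890

£26,791.39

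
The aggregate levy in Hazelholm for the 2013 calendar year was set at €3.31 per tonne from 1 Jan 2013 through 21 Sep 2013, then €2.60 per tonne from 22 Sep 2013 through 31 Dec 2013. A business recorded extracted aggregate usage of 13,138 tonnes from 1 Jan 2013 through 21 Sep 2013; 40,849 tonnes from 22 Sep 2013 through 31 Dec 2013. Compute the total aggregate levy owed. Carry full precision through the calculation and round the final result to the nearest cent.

€149694.18

1 Jan – 21 Sep 2013: 13,138 tonnes at €3.31/tonne → €43486.78
22 Sep – 31 Dec 2013: 40,849 tonnes at €2.60/tonne → €106207.40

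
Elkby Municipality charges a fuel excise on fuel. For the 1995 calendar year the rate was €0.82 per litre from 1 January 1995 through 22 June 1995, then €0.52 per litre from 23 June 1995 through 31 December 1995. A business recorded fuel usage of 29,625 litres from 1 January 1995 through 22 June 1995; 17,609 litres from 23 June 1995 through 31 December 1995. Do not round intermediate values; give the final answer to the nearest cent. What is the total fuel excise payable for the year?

€33449.18

1 January – 22 June 1995: 29,625 litres at €0.82/litre → €24292.50
23 June – 31 December 1995: 17,609 litres at €0.52/litre → €9156.68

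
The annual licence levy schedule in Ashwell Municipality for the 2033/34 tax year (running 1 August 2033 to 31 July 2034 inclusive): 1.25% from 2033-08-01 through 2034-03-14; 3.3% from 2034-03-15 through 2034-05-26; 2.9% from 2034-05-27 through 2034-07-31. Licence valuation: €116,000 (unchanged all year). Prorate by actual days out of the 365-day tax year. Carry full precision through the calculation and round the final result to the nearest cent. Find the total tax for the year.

2033-08-01 to 2034-03-14: 226 days at 1.25% → €116,000 × 1.25% × 226/365 = €897.8082
2034-03-15 to 2034-05-26: 73 days at 3.3% → €116,000 × 3.3% × 73/365 = €765.6000
2034-05-27 to 2034-07-31: 66 days at 2.9% → €116,000 × 2.9% × 66/365 = €608.2849
Total = €2,271.6932

€2,271.69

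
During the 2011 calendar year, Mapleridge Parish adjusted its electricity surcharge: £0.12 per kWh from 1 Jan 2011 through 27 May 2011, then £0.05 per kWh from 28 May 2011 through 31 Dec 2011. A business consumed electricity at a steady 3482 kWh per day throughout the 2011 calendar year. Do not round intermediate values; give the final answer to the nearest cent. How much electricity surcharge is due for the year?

1 Jan – 27 May 2011: 147 days × 3482 kWh/day = 511,854 kWh at £0.12/kWh → £61422.48
28 May – 31 Dec 2011: 218 days × 3482 kWh/day = 759,076 kWh at £0.05/kWh → £37953.80

£99376.28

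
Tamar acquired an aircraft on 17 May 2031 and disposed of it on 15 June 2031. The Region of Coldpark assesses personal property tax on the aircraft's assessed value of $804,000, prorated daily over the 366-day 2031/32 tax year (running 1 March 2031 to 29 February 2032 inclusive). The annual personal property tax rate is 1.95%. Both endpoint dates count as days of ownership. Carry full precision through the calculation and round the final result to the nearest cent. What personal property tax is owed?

Days held (17 May – 15 June 2031): 30 out of 366
Tax = $804,000 × 1.95% × 30/366 = $1,285.0820

$1,285.08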